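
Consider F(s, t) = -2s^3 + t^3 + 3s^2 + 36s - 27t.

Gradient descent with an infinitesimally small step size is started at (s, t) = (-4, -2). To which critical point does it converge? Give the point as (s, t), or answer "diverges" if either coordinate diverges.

(-2, 3)

F is separable, so gradient descent decouples: s follows -∂F/∂s, t follows -∂F/∂t.
∂F/∂s = -6(s - 3)(s + 2); at s=-4 this is -84, so s increases.
∂F/∂t = 3(t - 3)(t + 3); at t=-2 this is -15, so t increases.
s converges to its nearest critical value -2 (a local min of the s-part); t converges to 3. The iterate converges to (-2, 3).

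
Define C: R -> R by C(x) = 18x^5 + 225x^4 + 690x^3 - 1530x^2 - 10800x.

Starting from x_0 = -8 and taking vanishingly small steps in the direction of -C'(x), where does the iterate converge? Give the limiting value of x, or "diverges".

C'(x) = 90(x - 2)(x + 3)(x + 4)(x + 5), so C'(-8) = 54000.
Gradient descent moves in the -C' direction, i.e. x is decreasing.
There is no critical point below x=-8, and C' keeps the same sign, so the iterate runs off to −∞.

diverges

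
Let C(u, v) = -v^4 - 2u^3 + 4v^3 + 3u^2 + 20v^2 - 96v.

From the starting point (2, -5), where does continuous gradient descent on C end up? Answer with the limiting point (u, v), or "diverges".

C is separable, so gradient descent decouples: u follows -∂C/∂u, v follows -∂C/∂v.
∂C/∂u = -6u(u - 1); at u=2 this is -12, so u increases.
∂C/∂v = -4(v - 4)(v - 2)(v + 3); at v=-5 this is 504, so v decreases.
The u-coordinate has no critical point in that direction and runs off to infinity.

diverges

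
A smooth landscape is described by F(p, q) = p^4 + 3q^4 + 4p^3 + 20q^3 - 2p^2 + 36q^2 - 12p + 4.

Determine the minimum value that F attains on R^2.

-5

F(p,q) separates as A(p) + B(q) + 4, so its minimum is min A + min B + 4.
A'(p) = 4(p - 1)(p + 1)(p + 3) vanishes at p ∈ {-3, -1, 1}; B'(q) = 12q(q + 2)(q + 3) vanishes at q ∈ {-3, -2, 0}.
Local minima of A (where A''>0): A(-3)=-9, A(1)=-9. Local minima of B: B(-3)=27, B(0)=0.
So the global minimum of F is A(-3) + B(0) + 4 = -9 + 0 + 4 = -5, attained at (-3, 0).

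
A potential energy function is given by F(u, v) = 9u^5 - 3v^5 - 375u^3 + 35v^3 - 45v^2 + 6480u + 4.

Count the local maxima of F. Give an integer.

4

F separates as a function of u plus a function of v, so ∇F=0 decouples.
∂F/∂u = 45(u - 4)(u - 3)(u + 3)(u + 4) = 0 at u ∈ {-4, -3, 3, 4}; ∂F/∂v = -15v(v - 2)(v - 1)(v + 3) = 0 at v ∈ {-3, 0, 1, 2}.
The Hessian is diagonal: diag(F_uu, F_vv). Second derivatives: F_uu(-4)=-2520, F_uu(-3)=1890, F_uu(3)=-1890, F_uu(4)=2520; F_vv(-3)=900, F_vv(0)=-90, F_vv(1)=60, F_vv(2)=-150.
Local maxima occur where both diagonal entries negative: (-4, 0), (-4, 2), (3, 0), (3, 2). Count: 4.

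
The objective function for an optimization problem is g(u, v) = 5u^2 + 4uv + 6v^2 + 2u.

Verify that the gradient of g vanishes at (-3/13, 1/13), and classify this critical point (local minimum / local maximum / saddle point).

∇g = (10u + 4v + 2, 4u + 12v); substituting (-3/13, 1/13) gives ∇g = (0, 0), so (-3/13, 1/13) is indeed a critical point.
The Hessian of g is constant: H = [[10, 4], [4, 12]].
det(H) = 10·12 − 4² = 104.
det(H) > 0 and tr(H) = 22 > 0, so H is positive definite and the point is a local minimum.

local minimum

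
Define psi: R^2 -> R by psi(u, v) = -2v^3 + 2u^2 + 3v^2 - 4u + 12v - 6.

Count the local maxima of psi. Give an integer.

0

psi separates as a function of u plus a function of v, so ∇psi=0 decouples.
∂psi/∂u = 4(u - 1) = 0 at u ∈ {1}; ∂psi/∂v = -6(v - 2)(v + 1) = 0 at v ∈ {-1, 2}.
The Hessian is diagonal: diag(psi_uu, psi_vv). Second derivatives: psi_uu(1)=4; psi_vv(-1)=18, psi_vv(2)=-18.
Local maxima occur where both diagonal entries negative: none. Count: 0.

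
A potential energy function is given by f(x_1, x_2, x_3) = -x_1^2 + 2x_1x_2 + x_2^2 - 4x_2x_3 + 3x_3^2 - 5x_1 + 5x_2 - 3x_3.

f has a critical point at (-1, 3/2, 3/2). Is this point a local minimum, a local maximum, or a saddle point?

saddle point

The Hessian is constant: H = [[-2, 2, 0], [2, 2, -4], [0, -4, 6]].
Leading principal minors: Δ₁ = -2, Δ₂ = -8, Δ₃ = -16.
The minors fit neither the all-positive nor the alternating-sign pattern, so H is indefinite: a saddle point.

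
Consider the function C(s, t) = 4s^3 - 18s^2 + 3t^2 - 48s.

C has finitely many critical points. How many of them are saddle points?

C separates as a function of s plus a function of t, so ∇C=0 decouples.
∂C/∂s = 12(s - 4)(s + 1) = 0 at s ∈ {-1, 4}; ∂C/∂t = 6t = 0 at t ∈ {0}.
The Hessian is diagonal: diag(C_ss, C_tt). Second derivatives: C_ss(-1)=-60, C_ss(4)=60; C_tt(0)=6.
Saddle points occur where the two diagonal entries have opposite signs: (-1, 0). Count: 1.

1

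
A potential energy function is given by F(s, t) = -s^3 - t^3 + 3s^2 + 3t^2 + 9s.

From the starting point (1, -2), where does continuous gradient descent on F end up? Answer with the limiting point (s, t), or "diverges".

(-1, 0)

F is separable, so gradient descent decouples: s follows -∂F/∂s, t follows -∂F/∂t.
∂F/∂s = -3(s - 3)(s + 1); at s=1 this is 12, so s decreases.
∂F/∂t = -3t(t - 2); at t=-2 this is -24, so t increases.
s converges to its nearest critical value -1 (a local min of the s-part); t converges to 0. The iterate converges to (-1, 0).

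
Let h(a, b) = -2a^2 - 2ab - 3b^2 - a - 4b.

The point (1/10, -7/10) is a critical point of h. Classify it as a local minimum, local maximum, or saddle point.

local maximum

The Hessian of h is constant: H = [[-4, -2], [-2, -6]].
det(H) = (-4)·(-6) − (-2)² = 20.
det(H) > 0 and tr(H) = -10 < 0, so H is negative definite and the point is a local maximum.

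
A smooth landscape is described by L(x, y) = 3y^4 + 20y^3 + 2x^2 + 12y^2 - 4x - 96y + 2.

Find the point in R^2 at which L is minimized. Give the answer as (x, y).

(1, 1)

L(x,y) separates as P(x) + Q(y) + 2, so its minimum is min P + min Q + 2.
P'(x) = 4x - 4 vanishes at x ∈ {1}; Q'(y) = 12(y - 1)(y + 2)(y + 4) vanishes at y ∈ {-4, -2, 1}.
Local minima of P (where P''>0): P(1)=-2. Local minima of Q: Q(-4)=64, Q(1)=-61.
So the global minimum of L is P(1) + Q(1) + 2 = -2 − 61 + 2 = -61, attained at (1, 1).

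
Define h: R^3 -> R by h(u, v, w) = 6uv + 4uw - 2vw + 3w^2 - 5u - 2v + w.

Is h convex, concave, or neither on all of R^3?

h is quadratic, so its Hessian is the constant matrix H = [[0, 6, 4], [6, 0, -2], [4, -2, 6]].
Leading principal minors: 0, -36, -312.
Neither pattern holds ⇒ H is indefinite ⇒ neither convex nor concave.

neither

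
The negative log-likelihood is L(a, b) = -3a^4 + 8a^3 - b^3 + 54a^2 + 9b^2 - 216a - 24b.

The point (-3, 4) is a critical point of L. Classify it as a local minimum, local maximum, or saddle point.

local maximum

The mixed partial ∂²L/∂a∂b is 0, so the Hessian at any point is diag(L_aa, L_bb) = diag(12(-3a^2 + 4a + 9), 6(-b + 3)).
At (-3, 4): H = diag(-360, -6).
Both eigenvalues are negative, so H is negative definite: a local maximum.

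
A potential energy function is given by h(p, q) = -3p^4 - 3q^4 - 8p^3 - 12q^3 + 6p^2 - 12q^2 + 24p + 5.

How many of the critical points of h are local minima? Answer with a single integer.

1

h separates as a function of p plus a function of q, so ∇h=0 decouples.
∂h/∂p = -12(p - 1)(p + 1)(p + 2) = 0 at p ∈ {-2, -1, 1}; ∂h/∂q = -12q(q + 1)(q + 2) = 0 at q ∈ {-2, -1, 0}.
The Hessian is diagonal: diag(h_pp, h_qq). Second derivatives: h_pp(-2)=-36, h_pp(-1)=24, h_pp(1)=-72; h_qq(-2)=-24, h_qq(-1)=12, h_qq(0)=-24.
Local minima occur where both diagonal entries positive: (-1, -1). Count: 1.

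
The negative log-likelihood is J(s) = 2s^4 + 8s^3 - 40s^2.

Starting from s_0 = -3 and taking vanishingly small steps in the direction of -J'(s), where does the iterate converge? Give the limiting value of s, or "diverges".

J'(s) = 8s(s - 2)(s + 5), so J'(-3) = 240.
Gradient descent moves in the -J' direction, i.e. s is decreasing.
The nearest critical point in that direction is s = -5, where J'' = 280 > 0 (a local minimum). The iterate converges there.

-5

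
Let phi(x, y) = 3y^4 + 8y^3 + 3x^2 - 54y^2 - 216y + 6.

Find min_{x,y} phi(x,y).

phi(x,y) separates as P(x) + Q(y) + 6, so its minimum is min P + min Q + 6.
P'(x) = 6x vanishes at x ∈ {0}; Q'(y) = 12(y - 3)(y + 2)(y + 3) vanishes at y ∈ {-3, -2, 3}.
Local minima of P (where P''>0): P(0)=0. Local minima of Q: Q(-3)=189, Q(3)=-675.
So the global minimum of phi is P(0) + Q(3) + 6 = 0 − 675 + 6 = -669, attained at (0, 3).

-669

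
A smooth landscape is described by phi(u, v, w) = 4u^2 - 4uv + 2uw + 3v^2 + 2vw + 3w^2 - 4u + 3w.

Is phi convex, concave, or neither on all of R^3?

convex

phi is quadratic, so its Hessian is the constant matrix H = [[8, -4, 2], [-4, 6, 2], [2, 2, 6]].
Leading principal minors: 8, 32, 104.
All positive ⇒ H ≻ 0 ⇒ convex.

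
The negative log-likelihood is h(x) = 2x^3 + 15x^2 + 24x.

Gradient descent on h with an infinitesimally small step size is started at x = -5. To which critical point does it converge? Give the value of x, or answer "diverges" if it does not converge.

h'(x) = 6(x + 1)(x + 4), so h'(-5) = 24.
Gradient descent moves in the -h' direction, i.e. x is decreasing.
There is no critical point below x=-5, and h' keeps the same sign, so the iterate runs off to −∞.

diverges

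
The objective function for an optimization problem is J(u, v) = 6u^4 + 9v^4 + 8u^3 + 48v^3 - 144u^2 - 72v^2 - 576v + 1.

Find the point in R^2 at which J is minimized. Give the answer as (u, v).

J(u,v) separates as P(u) + Q(v) + 1, so its minimum is min P + min Q + 1.
P'(u) = 24u(u - 3)(u + 4) vanishes at u ∈ {-4, 0, 3}; Q'(v) = 36(v - 2)(v + 2)(v + 4) vanishes at v ∈ {-4, -2, 2}.
Local minima of P (where P''>0): P(-4)=-1280, P(3)=-594. Local minima of Q: Q(-4)=384, Q(2)=-912.
So the global minimum of J is P(-4) + Q(2) + 1 = -1280 − 912 + 1 = -2191, attained at (-4, 2).

(-4, 2)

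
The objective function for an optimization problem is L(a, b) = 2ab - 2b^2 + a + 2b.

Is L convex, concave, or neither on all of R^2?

L is quadratic, so its Hessian is the constant matrix H = [[0, 2], [2, -4]].
det(H) = -4, tr(H) = -4.
det(H) < 0, so H is indefinite: neither convex nor concave.

neither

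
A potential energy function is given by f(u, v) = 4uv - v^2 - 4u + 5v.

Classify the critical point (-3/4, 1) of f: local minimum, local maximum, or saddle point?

saddle point

The Hessian of f is constant: H = [[0, 4], [4, -2]].
det(H) = 0·(-2) − 4² = -16.
Since det(H) < 0, H is indefinite and the critical point is a saddle point.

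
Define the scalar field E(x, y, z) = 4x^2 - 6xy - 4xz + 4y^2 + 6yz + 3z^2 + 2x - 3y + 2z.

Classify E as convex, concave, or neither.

E is quadratic, so its Hessian is the constant matrix H = [[8, -6, -4], [-6, 8, 6], [-4, 6, 6]].
Leading principal minors: 8, 28, 40.
All positive ⇒ H ≻ 0 ⇒ convex.

convex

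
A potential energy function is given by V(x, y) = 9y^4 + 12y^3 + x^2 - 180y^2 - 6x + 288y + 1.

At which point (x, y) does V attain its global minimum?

V(x,y) separates as P(x) + Q(y) + 1, so its minimum is min P + min Q + 1.
P'(x) = 2x - 6 vanishes at x ∈ {3}; Q'(y) = 36(y - 2)(y - 1)(y + 4) vanishes at y ∈ {-4, 1, 2}.
Local minima of P (where P''>0): P(3)=-9. Local minima of Q: Q(-4)=-2496, Q(2)=96.
So the global minimum of V is P(3) + Q(-4) + 1 = -9 − 2496 + 1 = -2504, attained at (3, -4).

(3, -4)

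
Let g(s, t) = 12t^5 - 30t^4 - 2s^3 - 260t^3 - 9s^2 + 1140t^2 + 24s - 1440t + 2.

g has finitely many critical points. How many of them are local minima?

2

g separates as a function of s plus a function of t, so ∇g=0 decouples.
∂g/∂s = -6(s - 1)(s + 4) = 0 at s ∈ {-4, 1}; ∂g/∂t = 60(t - 3)(t - 2)(t - 1)(t + 4) = 0 at t ∈ {-4, 1, 2, 3}.
The Hessian is diagonal: diag(g_ss, g_tt). Second derivatives: g_ss(-4)=30, g_ss(1)=-30; g_tt(-4)=-12600, g_tt(1)=600, g_tt(2)=-360, g_tt(3)=840.
Local minima occur where both diagonal entries positive: (-4, 1), (-4, 3). Count: 2.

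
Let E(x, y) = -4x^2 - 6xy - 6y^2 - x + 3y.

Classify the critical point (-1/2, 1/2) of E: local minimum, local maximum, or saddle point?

The Hessian of E is constant: H = [[-8, -6], [-6, -12]].
det(H) = (-8)·(-12) − (-6)² = 60.
det(H) > 0 and tr(H) = -20 < 0, so H is negative definite and the point is a local maximum.

local maximum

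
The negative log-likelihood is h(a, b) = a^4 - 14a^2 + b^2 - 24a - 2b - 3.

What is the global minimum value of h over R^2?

h(a,b) separates as P(a) + Q(b) − 3, so its minimum is min P + min Q − 3.
P'(a) = 4(a - 3)(a + 1)(a + 2) vanishes at a ∈ {-2, -1, 3}; Q'(b) = 2b - 2 vanishes at b ∈ {1}.
Local minima of P (where P''>0): P(-2)=8, P(3)=-117. Local minima of Q: Q(1)=-1.
So the global minimum of h is P(3) + Q(1) − 3 = -117 − 1 − 3 = -121, attained at (3, 1).

-121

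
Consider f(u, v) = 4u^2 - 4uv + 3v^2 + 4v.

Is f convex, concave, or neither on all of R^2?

f is quadratic, so its Hessian is the constant matrix H = [[8, -4], [-4, 6]].
det(H) = 32, tr(H) = 14.
det(H) > 0 and tr(H) > 0, so H is positive definite everywhere: convex.

convex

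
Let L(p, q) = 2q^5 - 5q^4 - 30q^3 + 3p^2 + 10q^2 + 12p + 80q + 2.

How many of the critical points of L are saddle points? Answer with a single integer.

2

L separates as a function of p plus a function of q, so ∇L=0 decouples.
∂L/∂p = 6(p + 2) = 0 at p ∈ {-2}; ∂L/∂q = 10(q - 4)(q - 1)(q + 1)(q + 2) = 0 at q ∈ {-2, -1, 1, 4}.
The Hessian is diagonal: diag(L_pp, L_qq). Second derivatives: L_pp(-2)=6; L_qq(-2)=-180, L_qq(-1)=100, L_qq(1)=-180, L_qq(4)=900.
Saddle points occur where the two diagonal entries have opposite signs: (-2, -2), (-2, 1). Count: 2.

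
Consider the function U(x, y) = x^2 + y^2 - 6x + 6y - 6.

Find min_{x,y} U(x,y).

-24

U(x,y) separates as P(x) + Q(y) − 6, so its minimum is min P + min Q − 6.
P'(x) = 2x - 6 vanishes at x ∈ {3}; Q'(y) = 2y + 6 vanishes at y ∈ {-3}.
Local minima of P (where P''>0): P(3)=-9. Local minima of Q: Q(-3)=-9.
So the global minimum of U is P(3) + Q(-3) − 6 = -9 − 9 − 6 = -24, attained at (3, -3).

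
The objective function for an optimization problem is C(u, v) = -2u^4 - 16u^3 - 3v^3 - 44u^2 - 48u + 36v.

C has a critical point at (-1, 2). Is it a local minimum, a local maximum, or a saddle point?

local maximum

The mixed partial ∂²C/∂u∂v is 0, so the Hessian at any point is diag(C_uu, C_vv) = diag(-8(3u^2 + 12u + 11), -18v).
At (-1, 2): H = diag(-16, -36).
Both eigenvalues are negative, so H is negative definite: a local maximum.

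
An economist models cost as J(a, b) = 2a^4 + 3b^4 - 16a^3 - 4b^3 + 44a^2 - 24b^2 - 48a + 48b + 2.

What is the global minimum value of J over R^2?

J(a,b) separates as P(a) + Q(b) + 2, so its minimum is min P + min Q + 2.
P'(a) = 8(a - 3)(a - 2)(a - 1) vanishes at a ∈ {1, 2, 3}; Q'(b) = 12(b - 2)(b - 1)(b + 2) vanishes at b ∈ {-2, 1, 2}.
Local minima of P (where P''>0): P(1)=-18, P(3)=-18. Local minima of Q: Q(-2)=-112, Q(2)=16.
So the global minimum of J is P(1) + Q(-2) + 2 = -18 − 112 + 2 = -128, attained at (1, -2).

-128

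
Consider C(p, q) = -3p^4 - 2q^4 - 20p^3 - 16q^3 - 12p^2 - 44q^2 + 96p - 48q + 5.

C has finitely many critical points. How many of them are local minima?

1

C separates as a function of p plus a function of q, so ∇C=0 decouples.
∂C/∂p = -12(p - 1)(p + 2)(p + 4) = 0 at p ∈ {-4, -2, 1}; ∂C/∂q = -8(q + 1)(q + 2)(q + 3) = 0 at q ∈ {-3, -2, -1}.
The Hessian is diagonal: diag(C_pp, C_qq). Second derivatives: C_pp(-4)=-120, C_pp(-2)=72, C_pp(1)=-180; C_qq(-3)=-16, C_qq(-2)=8, C_qq(-1)=-16.
Local minima occur where both diagonal entries positive: (-2, -2). Count: 1.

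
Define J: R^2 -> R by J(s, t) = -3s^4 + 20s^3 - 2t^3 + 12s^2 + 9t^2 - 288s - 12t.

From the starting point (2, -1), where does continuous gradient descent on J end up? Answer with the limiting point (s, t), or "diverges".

(3, 1)

J is separable, so gradient descent decouples: s follows -∂J/∂s, t follows -∂J/∂t.
∂J/∂s = -12(s - 4)(s - 3)(s + 2); at s=2 this is -96, so s increases.
∂J/∂t = -6(t - 2)(t - 1); at t=-1 this is -36, so t increases.
s converges to its nearest critical value 3 (a local min of the s-part); t converges to 1. The iterate converges to (3, 1).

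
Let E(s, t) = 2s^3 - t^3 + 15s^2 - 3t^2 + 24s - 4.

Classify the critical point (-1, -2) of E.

local minimum

The mixed partial ∂²E/∂s∂t is 0, so the Hessian at any point is diag(E_ss, E_tt) = diag(6(2s + 5), -6(t + 1)).
At (-1, -2): H = diag(18, 6).
Both eigenvalues are positive, so H is positive definite: a local minimum.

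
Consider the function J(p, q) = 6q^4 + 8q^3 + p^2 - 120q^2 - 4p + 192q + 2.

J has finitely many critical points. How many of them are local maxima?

0

J separates as a function of p plus a function of q, so ∇J=0 decouples.
∂J/∂p = 2(p - 2) = 0 at p ∈ {2}; ∂J/∂q = 24(q - 2)(q - 1)(q + 4) = 0 at q ∈ {-4, 1, 2}.
The Hessian is diagonal: diag(J_pp, J_qq). Second derivatives: J_pp(2)=2; J_qq(-4)=720, J_qq(1)=-120, J_qq(2)=144.
Local maxima occur where both diagonal entries negative: none. Count: 0.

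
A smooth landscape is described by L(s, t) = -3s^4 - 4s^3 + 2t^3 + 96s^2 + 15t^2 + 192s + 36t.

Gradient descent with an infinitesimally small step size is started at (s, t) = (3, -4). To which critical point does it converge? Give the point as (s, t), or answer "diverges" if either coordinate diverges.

diverges

L is separable, so gradient descent decouples: s follows -∂L/∂s, t follows -∂L/∂t.
∂L/∂s = -12(s - 4)(s + 1)(s + 4); at s=3 this is 336, so s decreases.
∂L/∂t = 6(t + 2)(t + 3); at t=-4 this is 12, so t decreases.
The t-coordinate has no critical point in that direction and runs off to infinity.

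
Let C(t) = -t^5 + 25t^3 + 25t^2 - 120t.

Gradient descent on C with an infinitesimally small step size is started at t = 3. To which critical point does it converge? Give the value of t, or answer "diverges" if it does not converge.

1

C'(t) = -5(t - 4)(t - 1)(t + 2)(t + 3), so C'(3) = 300.
Gradient descent moves in the -C' direction, i.e. t is decreasing.
The nearest critical point in that direction is t = 1, where C'' = 180 > 0 (a local minimum). The iterate converges there.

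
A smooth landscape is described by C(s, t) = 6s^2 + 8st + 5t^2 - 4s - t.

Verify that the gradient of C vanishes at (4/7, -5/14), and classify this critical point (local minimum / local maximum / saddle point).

local minimum

∇C = (12s + 8t - 4, 8s + 10t - 1); substituting (4/7, -5/14) gives ∇C = (0, 0), so (4/7, -5/14) is indeed a critical point.
The Hessian of C is constant: H = [[12, 8], [8, 10]].
det(H) = 12·10 − 8² = 56.
det(H) > 0 and tr(H) = 22 > 0, so H is positive definite and the point is a local minimum.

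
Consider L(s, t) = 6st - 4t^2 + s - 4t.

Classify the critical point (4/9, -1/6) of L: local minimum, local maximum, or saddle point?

saddle point

The Hessian of L is constant: H = [[0, 6], [6, -8]].
det(H) = 0·(-8) − 6² = -36.
Since det(H) < 0, H is indefinite and the critical point is a saddle point.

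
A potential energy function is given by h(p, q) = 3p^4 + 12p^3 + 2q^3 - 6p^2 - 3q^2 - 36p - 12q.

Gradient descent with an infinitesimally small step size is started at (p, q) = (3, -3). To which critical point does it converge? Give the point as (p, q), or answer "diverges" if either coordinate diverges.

h is separable, so gradient descent decouples: p follows -∂h/∂p, q follows -∂h/∂q.
∂h/∂p = 12(p - 1)(p + 1)(p + 3); at p=3 this is 576, so p decreases.
∂h/∂q = 6(q - 2)(q + 1); at q=-3 this is 60, so q decreases.
The q-coordinate has no critical point in that direction and runs off to infinity.

diverges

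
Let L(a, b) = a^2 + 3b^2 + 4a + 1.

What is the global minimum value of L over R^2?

-3

L(a,b) separates as P(a) + Q(b) + 1, so its minimum is min P + min Q + 1.
P'(a) = 2a + 4 vanishes at a ∈ {-2}; Q'(b) = 6b vanishes at b ∈ {0}.
Local minima of P (where P''>0): P(-2)=-4. Local minima of Q: Q(0)=0.
So the global minimum of L is P(-2) + Q(0) + 1 = -4 + 0 + 1 = -3, attained at (-2, 0).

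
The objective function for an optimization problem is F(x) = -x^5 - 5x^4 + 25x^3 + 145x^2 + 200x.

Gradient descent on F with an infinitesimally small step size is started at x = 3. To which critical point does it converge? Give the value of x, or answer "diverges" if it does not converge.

-1

F'(x) = -5(x - 4)(x + 1)(x + 2)(x + 5), so F'(3) = 800.
Gradient descent moves in the -F' direction, i.e. x is decreasing.
The nearest critical point in that direction is x = -1, where F'' = 100 > 0 (a local minimum). The iterate converges there.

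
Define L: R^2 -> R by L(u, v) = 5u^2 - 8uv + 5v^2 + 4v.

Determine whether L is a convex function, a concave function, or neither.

L is quadratic, so its Hessian is the constant matrix H = [[10, -8], [-8, 10]].
det(H) = 36, tr(H) = 20.
det(H) > 0 and tr(H) > 0, so H is positive definite everywhere: convex.

convex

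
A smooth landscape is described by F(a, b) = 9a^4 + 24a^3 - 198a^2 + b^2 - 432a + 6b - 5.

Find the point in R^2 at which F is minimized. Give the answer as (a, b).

(3, -3)

F(a,b) separates as P(a) + Q(b) − 5, so its minimum is min P + min Q − 5.
P'(a) = 36(a - 3)(a + 1)(a + 4) vanishes at a ∈ {-4, -1, 3}; Q'(b) = 2b + 6 vanishes at b ∈ {-3}.
Local minima of P (where P''>0): P(-4)=-672, P(3)=-1701. Local minima of Q: Q(-3)=-9.
So the global minimum of F is P(3) + Q(-3) − 5 = -1701 − 9 − 5 = -1715, attained at (3, -3).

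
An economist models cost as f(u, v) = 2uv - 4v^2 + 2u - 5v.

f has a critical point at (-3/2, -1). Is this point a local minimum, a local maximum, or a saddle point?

The Hessian of f is constant: H = [[0, 2], [2, -8]].
det(H) = 0·(-8) − 2² = -4.
Since det(H) < 0, H is indefinite and the critical point is a saddle point.

saddle point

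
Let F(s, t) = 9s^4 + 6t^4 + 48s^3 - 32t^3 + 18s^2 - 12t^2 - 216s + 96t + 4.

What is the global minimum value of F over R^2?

-457

F(s,t) separates as P(s) + Q(t) + 4, so its minimum is min P + min Q + 4.
P'(s) = 36(s - 1)(s + 2)(s + 3) vanishes at s ∈ {-3, -2, 1}; Q'(t) = 24(t - 4)(t - 1)(t + 1) vanishes at t ∈ {-1, 1, 4}.
Local minima of P (where P''>0): P(-3)=243, P(1)=-141. Local minima of Q: Q(-1)=-70, Q(4)=-320.
So the global minimum of F is P(1) + Q(4) + 4 = -141 − 320 + 4 = -457, attained at (1, 4).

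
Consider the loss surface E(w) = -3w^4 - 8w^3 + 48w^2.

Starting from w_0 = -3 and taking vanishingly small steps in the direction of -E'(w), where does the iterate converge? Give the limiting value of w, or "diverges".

0

E'(w) = -12w(w - 2)(w + 4), so E'(-3) = -180.
Gradient descent moves in the -E' direction, i.e. w is increasing.
The nearest critical point in that direction is w = 0, where E'' = 96 > 0 (a local minimum). The iterate converges there.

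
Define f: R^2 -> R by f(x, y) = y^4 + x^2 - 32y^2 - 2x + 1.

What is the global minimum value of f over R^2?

f(x,y) separates as P(x) + Q(y) + 1, so its minimum is min P + min Q + 1.
P'(x) = 2x - 2 vanishes at x ∈ {1}; Q'(y) = 4y(y - 4)(y + 4) vanishes at y ∈ {-4, 0, 4}.
Local minima of P (where P''>0): P(1)=-1. Local minima of Q: Q(-4)=-256, Q(4)=-256.
So the global minimum of f is P(1) + Q(-4) + 1 = -1 − 256 + 1 = -256, attained at (1, -4).

-256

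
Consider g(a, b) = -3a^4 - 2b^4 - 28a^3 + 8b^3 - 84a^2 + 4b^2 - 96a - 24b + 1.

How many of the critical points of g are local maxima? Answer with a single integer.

g separates as a function of a plus a function of b, so ∇g=0 decouples.
∂g/∂a = -12(a + 1)(a + 2)(a + 4) = 0 at a ∈ {-4, -2, -1}; ∂g/∂b = -8(b - 3)(b - 1)(b + 1) = 0 at b ∈ {-1, 1, 3}.
The Hessian is diagonal: diag(g_aa, g_bb). Second derivatives: g_aa(-4)=-72, g_aa(-2)=24, g_aa(-1)=-36; g_bb(-1)=-64, g_bb(1)=32, g_bb(3)=-64.
Local maxima occur where both diagonal entries negative: (-4, -1), (-4, 3), (-1, -1), (-1, 3). Count: 4.

4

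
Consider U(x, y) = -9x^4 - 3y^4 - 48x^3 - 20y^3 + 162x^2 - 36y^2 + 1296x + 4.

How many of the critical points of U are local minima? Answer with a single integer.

1

U separates as a function of x plus a function of y, so ∇U=0 decouples.
∂U/∂x = -36(x - 3)(x + 3)(x + 4) = 0 at x ∈ {-4, -3, 3}; ∂U/∂y = -12y(y + 2)(y + 3) = 0 at y ∈ {-3, -2, 0}.
The Hessian is diagonal: diag(U_xx, U_yy). Second derivatives: U_xx(-4)=-252, U_xx(-3)=216, U_xx(3)=-1512; U_yy(-3)=-36, U_yy(-2)=24, U_yy(0)=-72.
Local minima occur where both diagonal entries positive: (-3, -2). Count: 1.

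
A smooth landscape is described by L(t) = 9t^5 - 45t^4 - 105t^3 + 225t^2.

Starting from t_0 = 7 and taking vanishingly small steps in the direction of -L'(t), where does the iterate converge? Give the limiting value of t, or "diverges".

L'(t) = 45t(t - 5)(t - 1)(t + 2), so L'(7) = 34020.
Gradient descent moves in the -L' direction, i.e. t is decreasing.
The nearest critical point in that direction is t = 5, where L'' = 6300 > 0 (a local minimum). The iterate converges there.

5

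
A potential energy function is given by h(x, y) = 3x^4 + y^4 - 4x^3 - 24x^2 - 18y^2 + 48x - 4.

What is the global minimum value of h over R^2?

-197

h(x,y) separates as P(x) + Q(y) − 4, so its minimum is min P + min Q − 4.
P'(x) = 12(x - 2)(x - 1)(x + 2) vanishes at x ∈ {-2, 1, 2}; Q'(y) = 4y(y - 3)(y + 3) vanishes at y ∈ {-3, 0, 3}.
Local minima of P (where P''>0): P(-2)=-112, P(2)=16. Local minima of Q: Q(-3)=-81, Q(3)=-81.
So the global minimum of h is P(-2) + Q(-3) − 4 = -112 − 81 − 4 = -197, attained at (-2, -3).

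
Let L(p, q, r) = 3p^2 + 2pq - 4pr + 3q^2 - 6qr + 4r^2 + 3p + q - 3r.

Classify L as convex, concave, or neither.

L is quadratic, so its Hessian is the constant matrix H = [[6, 2, -4], [2, 6, -6], [-4, -6, 8]].
Leading principal minors: 6, 32, 40.
All positive ⇒ H ≻ 0 ⇒ convex.

convex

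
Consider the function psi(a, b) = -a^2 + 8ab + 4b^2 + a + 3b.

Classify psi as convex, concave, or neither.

neither

psi is quadratic, so its Hessian is the constant matrix H = [[-2, 8], [8, 8]].
det(H) = -80, tr(H) = 6.
det(H) < 0, so H is indefinite: neither convex nor concave.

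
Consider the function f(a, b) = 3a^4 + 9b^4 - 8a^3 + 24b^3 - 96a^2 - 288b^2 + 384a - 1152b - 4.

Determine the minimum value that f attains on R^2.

f(a,b) separates as P(a) + Q(b) − 4, so its minimum is min P + min Q − 4.
P'(a) = 12(a - 4)(a - 2)(a + 4) vanishes at a ∈ {-4, 2, 4}; Q'(b) = 36(b - 4)(b + 2)(b + 4) vanishes at b ∈ {-4, -2, 4}.
Local minima of P (where P''>0): P(-4)=-1792, P(4)=256. Local minima of Q: Q(-4)=768, Q(4)=-5376.
So the global minimum of f is P(-4) + Q(4) − 4 = -1792 − 5376 − 4 = -7172, attained at (-4, 4).

-7172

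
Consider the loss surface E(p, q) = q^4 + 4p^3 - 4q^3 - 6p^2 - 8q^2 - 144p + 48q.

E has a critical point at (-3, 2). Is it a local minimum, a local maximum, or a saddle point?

local maximum

The mixed partial ∂²E/∂p∂q is 0, so the Hessian at any point is diag(E_pp, E_qq) = diag(12(2p - 1), 4(3q^2 - 6q - 4)).
At (-3, 2): H = diag(-84, -16).
Both eigenvalues are negative, so H is negative definite: a local maximum.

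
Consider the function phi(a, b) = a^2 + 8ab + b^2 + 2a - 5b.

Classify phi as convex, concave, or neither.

neither

phi is quadratic, so its Hessian is the constant matrix H = [[2, 8], [8, 2]].
det(H) = -60, tr(H) = 4.
det(H) < 0, so H is indefinite: neither convex nor concave.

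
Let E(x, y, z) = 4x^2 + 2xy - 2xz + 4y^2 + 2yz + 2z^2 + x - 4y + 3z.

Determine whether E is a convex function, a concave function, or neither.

convex

E is quadratic, so its Hessian is the constant matrix H = [[8, 2, -2], [2, 8, 2], [-2, 2, 4]].
Leading principal minors: 8, 60, 160.
All positive ⇒ H ≻ 0 ⇒ convex.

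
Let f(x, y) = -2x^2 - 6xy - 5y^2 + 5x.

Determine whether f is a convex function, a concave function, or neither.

concave

f is quadratic, so its Hessian is the constant matrix H = [[-4, -6], [-6, -10]].
det(H) = 4, tr(H) = -14.
det(H) > 0 and tr(H) < 0, so H is negative definite everywhere: concave.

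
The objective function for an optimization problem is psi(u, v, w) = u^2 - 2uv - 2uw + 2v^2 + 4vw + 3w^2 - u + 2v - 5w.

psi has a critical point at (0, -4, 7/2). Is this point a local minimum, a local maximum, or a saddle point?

local minimum

The Hessian is constant: H = [[2, -2, -2], [-2, 4, 4], [-2, 4, 6]].
Leading principal minors: Δ₁ = 2, Δ₂ = 4, Δ₃ = 8.
All leading minors are positive, so H is positive definite: a local minimum.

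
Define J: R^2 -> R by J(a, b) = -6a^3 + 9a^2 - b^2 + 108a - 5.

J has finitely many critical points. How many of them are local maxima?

J separates as a function of a plus a function of b, so ∇J=0 decouples.
∂J/∂a = -18(a - 3)(a + 2) = 0 at a ∈ {-2, 3}; ∂J/∂b = -2b = 0 at b ∈ {0}.
The Hessian is diagonal: diag(J_aa, J_bb). Second derivatives: J_aa(-2)=90, J_aa(3)=-90; J_bb(0)=-2.
Local maxima occur where both diagonal entries negative: (3, 0). Count: 1.

1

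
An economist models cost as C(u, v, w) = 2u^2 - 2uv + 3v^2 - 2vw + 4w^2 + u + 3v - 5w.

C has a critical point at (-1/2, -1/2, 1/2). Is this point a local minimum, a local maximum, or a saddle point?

local minimum

The Hessian is constant: H = [[4, -2, 0], [-2, 6, -2], [0, -2, 8]].
Leading principal minors: Δ₁ = 4, Δ₂ = 20, Δ₃ = 144.
All leading minors are positive, so H is positive definite: a local minimum.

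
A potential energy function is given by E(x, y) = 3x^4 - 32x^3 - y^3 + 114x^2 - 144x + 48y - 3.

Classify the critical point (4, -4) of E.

local minimum

The mixed partial ∂²E/∂x∂y is 0, so the Hessian at any point is diag(E_xx, E_yy) = diag(12(3x^2 - 16x + 19), -6y).
At (4, -4): H = diag(36, 24).
Both eigenvalues are positive, so H is positive definite: a local minimum.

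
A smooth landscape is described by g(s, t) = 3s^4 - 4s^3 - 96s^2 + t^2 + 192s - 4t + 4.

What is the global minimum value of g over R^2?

-1280

g(s,t) separates as P(s) + Q(t) + 4, so its minimum is min P + min Q + 4.
P'(s) = 12(s - 4)(s - 1)(s + 4) vanishes at s ∈ {-4, 1, 4}; Q'(t) = 2(t - 2) vanishes at t ∈ {2}.
Local minima of P (where P''>0): P(-4)=-1280, P(4)=-256. Local minima of Q: Q(2)=-4.
So the global minimum of g is P(-4) + Q(2) + 4 = -1280 − 4 + 4 = -1280, attained at (-4, 2).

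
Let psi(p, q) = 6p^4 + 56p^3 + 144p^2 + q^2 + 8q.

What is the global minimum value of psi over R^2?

psi(p,q) separates as A(p) + B(q), so its minimum is min A + min B.
A'(p) = 24p(p + 3)(p + 4) vanishes at p ∈ {-4, -3, 0}; B'(q) = 2q + 8 vanishes at q ∈ {-4}.
Local minima of A (where A''>0): A(-4)=256, A(0)=0. Local minima of B: B(-4)=-16.
So the global minimum of psi is A(0) + B(-4) = 0 − 16 = -16, attained at (0, -4).

-16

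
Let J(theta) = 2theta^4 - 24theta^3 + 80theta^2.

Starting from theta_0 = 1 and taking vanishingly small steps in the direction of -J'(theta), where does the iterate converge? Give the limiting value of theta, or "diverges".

J'(theta) = 8theta(theta - 5)(theta - 4), so J'(1) = 96.
Gradient descent moves in the -J' direction, i.e. theta is decreasing.
The nearest critical point in that direction is theta = 0, where J'' = 160 > 0 (a local minimum). The iterate converges there.

0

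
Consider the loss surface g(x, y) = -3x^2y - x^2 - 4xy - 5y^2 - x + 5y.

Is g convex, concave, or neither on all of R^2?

The term -3x^2y is cubic, so the Hessian is not constant.
∂²g/∂x² = -6y - 2, which takes both signs as y varies (negative for sufficiently large y). A diagonal entry of the Hessian changing sign means the Hessian is neither positive- nor negative-semidefinite on all of R^2.

neither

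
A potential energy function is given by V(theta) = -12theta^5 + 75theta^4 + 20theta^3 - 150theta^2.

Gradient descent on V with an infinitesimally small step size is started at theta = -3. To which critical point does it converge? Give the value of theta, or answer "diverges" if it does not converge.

V'(theta) = -60theta(theta - 5)(theta - 1)(theta + 1), so V'(-3) = -11520.
Gradient descent moves in the -V' direction, i.e. theta is increasing.
The nearest critical point in that direction is theta = -1, where V'' = 720 > 0 (a local minimum). The iterate converges there.

-1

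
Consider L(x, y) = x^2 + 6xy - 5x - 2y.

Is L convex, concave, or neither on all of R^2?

neither

L is quadratic, so its Hessian is the constant matrix H = [[2, 6], [6, 0]].
det(H) = -36, tr(H) = 2.
det(H) < 0, so H is indefinite: neither convex nor concave.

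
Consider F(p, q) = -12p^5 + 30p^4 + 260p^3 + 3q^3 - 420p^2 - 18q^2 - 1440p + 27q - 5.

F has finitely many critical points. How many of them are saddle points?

F separates as a function of p plus a function of q, so ∇F=0 decouples.
∂F/∂p = -60(p - 4)(p - 2)(p + 1)(p + 3) = 0 at p ∈ {-3, -1, 2, 4}; ∂F/∂q = 9(q - 3)(q - 1) = 0 at q ∈ {1, 3}.
The Hessian is diagonal: diag(F_pp, F_qq). Second derivatives: F_pp(-3)=4200, F_pp(-1)=-1800, F_pp(2)=1800, F_pp(4)=-4200; F_qq(1)=-18, F_qq(3)=18.
Saddle points occur where the two diagonal entries have opposite signs: (-3, 1), (-1, 3), (2, 1), (4, 3). Count: 4.

4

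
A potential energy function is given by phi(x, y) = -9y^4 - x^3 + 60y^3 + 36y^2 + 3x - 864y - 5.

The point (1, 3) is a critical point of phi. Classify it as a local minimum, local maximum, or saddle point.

The mixed partial ∂²phi/∂x∂y is 0, so the Hessian at any point is diag(phi_xx, phi_yy) = diag(-6x, 36(-3y^2 + 10y + 2)).
At (1, 3): H = diag(-6, 180).
The eigenvalues have opposite signs, so H is indefinite: a saddle point.

saddle point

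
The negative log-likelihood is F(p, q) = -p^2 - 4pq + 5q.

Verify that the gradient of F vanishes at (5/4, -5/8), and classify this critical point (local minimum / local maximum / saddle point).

saddle point

∇F = (-2p - 4q, -4p + 5); substituting (5/4, -5/8) gives ∇F = (0, 0), so (5/4, -5/8) is indeed a critical point.
The Hessian of F is constant: H = [[-2, -4], [-4, 0]].
det(H) = (-2)·0 − (-4)² = -16.
Since det(H) < 0, H is indefinite and the critical point is a saddle point.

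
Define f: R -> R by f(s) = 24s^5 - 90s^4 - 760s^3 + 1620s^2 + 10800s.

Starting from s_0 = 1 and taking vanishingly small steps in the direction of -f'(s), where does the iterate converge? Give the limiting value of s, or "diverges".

f'(s) = 120(s - 5)(s - 3)(s + 2)(s + 3), so f'(1) = 11520.
Gradient descent moves in the -f' direction, i.e. s is decreasing.
The nearest critical point in that direction is s = -2, where f'' = 4200 > 0 (a local minimum). The iterate converges there.

-2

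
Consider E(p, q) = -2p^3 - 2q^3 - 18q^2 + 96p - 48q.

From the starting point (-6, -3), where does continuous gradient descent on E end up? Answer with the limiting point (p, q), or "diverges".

E is separable, so gradient descent decouples: p follows -∂E/∂p, q follows -∂E/∂q.
∂E/∂p = -6(p - 4)(p + 4); at p=-6 this is -120, so p increases.
∂E/∂q = -6(q + 2)(q + 4); at q=-3 this is 6, so q decreases.
p converges to its nearest critical value -4 (a local min of the p-part); q converges to -4. The iterate converges to (-4, -4).

(-4, -4)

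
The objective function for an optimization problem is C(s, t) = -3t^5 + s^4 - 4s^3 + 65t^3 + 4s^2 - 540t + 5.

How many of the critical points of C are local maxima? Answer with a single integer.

2

C separates as a function of s plus a function of t, so ∇C=0 decouples.
∂C/∂s = 4s(s - 2)(s - 1) = 0 at s ∈ {0, 1, 2}; ∂C/∂t = -15(t - 3)(t - 2)(t + 2)(t + 3) = 0 at t ∈ {-3, -2, 2, 3}.
The Hessian is diagonal: diag(C_ss, C_tt). Second derivatives: C_ss(0)=8, C_ss(1)=-4, C_ss(2)=8; C_tt(-3)=450, C_tt(-2)=-300, C_tt(2)=300, C_tt(3)=-450.
Local maxima occur where both diagonal entries negative: (1, -2), (1, 3). Count: 2.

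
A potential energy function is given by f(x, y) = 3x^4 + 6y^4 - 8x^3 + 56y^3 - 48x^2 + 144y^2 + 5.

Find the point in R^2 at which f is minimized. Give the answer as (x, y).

(4, 0)

f(x,y) separates as P(x) + Q(y) + 5, so its minimum is min P + min Q + 5.
P'(x) = 12x(x - 4)(x + 2) vanishes at x ∈ {-2, 0, 4}; Q'(y) = 24y(y + 3)(y + 4) vanishes at y ∈ {-4, -3, 0}.
Local minima of P (where P''>0): P(-2)=-80, P(4)=-512. Local minima of Q: Q(-4)=256, Q(0)=0.
So the global minimum of f is P(4) + Q(0) + 5 = -512 + 0 + 5 = -507, attained at (4, 0).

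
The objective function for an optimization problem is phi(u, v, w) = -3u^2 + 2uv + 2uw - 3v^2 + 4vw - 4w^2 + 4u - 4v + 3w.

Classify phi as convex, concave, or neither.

concave

phi is quadratic, so its Hessian is the constant matrix H = [[-6, 2, 2], [2, -6, 4], [2, 4, -8]].
Leading principal minors: -6, 32, -104.
Signs alternate −, +, − ⇒ H ≺ 0 ⇒ concave.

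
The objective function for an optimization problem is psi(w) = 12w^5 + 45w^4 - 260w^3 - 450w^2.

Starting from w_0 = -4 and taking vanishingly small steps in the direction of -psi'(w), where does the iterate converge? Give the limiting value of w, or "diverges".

psi'(w) = 60w(w - 3)(w + 1)(w + 5), so psi'(-4) = -5040.
Gradient descent moves in the -psi' direction, i.e. w is increasing.
The nearest critical point in that direction is w = -1, where psi'' = 960 > 0 (a local minimum). The iterate converges there.

-1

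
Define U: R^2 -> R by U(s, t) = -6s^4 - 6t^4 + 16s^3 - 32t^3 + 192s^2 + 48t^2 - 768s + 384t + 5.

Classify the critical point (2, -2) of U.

local minimum

The mixed partial ∂²U/∂s∂t is 0, so the Hessian at any point is diag(U_ss, U_tt) = diag(24(-3s^2 + 4s + 16), 24(-3t^2 - 8t + 4)).
At (2, -2): H = diag(288, 192).
Both eigenvalues are positive, so H is positive definite: a local minimum.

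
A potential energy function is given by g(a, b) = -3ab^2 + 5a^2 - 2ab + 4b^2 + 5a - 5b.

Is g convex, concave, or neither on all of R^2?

neither

The term -3ab^2 is cubic, so the Hessian is not constant.
∂²g/∂b² = -6a + 8, which takes both signs as a varies (negative for sufficiently large a). A diagonal entry of the Hessian changing sign means the Hessian is neither positive- nor negative-semidefinite on all of R^2.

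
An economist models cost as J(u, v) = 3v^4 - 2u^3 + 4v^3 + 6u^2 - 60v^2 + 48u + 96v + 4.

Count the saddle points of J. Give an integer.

J separates as a function of u plus a function of v, so ∇J=0 decouples.
∂J/∂u = -6(u - 4)(u + 2) = 0 at u ∈ {-2, 4}; ∂J/∂v = 12(v - 2)(v - 1)(v + 4) = 0 at v ∈ {-4, 1, 2}.
The Hessian is diagonal: diag(J_uu, J_vv). Second derivatives: J_uu(-2)=36, J_uu(4)=-36; J_vv(-4)=360, J_vv(1)=-60, J_vv(2)=72.
Saddle points occur where the two diagonal entries have opposite signs: (-2, 1), (4, -4), (4, 2). Count: 3.

3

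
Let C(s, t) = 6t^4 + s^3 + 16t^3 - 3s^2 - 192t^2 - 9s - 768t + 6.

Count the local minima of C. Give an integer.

2

C separates as a function of s plus a function of t, so ∇C=0 decouples.
∂C/∂s = 3(s - 3)(s + 1) = 0 at s ∈ {-1, 3}; ∂C/∂t = 24(t - 4)(t + 2)(t + 4) = 0 at t ∈ {-4, -2, 4}.
The Hessian is diagonal: diag(C_ss, C_tt). Second derivatives: C_ss(-1)=-12, C_ss(3)=12; C_tt(-4)=384, C_tt(-2)=-288, C_tt(4)=1152.
Local minima occur where both diagonal entries positive: (3, -4), (3, 4). Count: 2.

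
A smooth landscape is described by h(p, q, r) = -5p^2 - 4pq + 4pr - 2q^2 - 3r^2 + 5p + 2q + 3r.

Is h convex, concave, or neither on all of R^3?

concave

h is quadratic, so its Hessian is the constant matrix H = [[-10, -4, 4], [-4, -4, 0], [4, 0, -6]].
Leading principal minors: -10, 24, -80.
Signs alternate −, +, − ⇒ H ≺ 0 ⇒ concave.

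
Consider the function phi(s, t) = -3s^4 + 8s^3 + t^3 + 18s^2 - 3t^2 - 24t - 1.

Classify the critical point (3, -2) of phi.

The mixed partial ∂²phi/∂s∂t is 0, so the Hessian at any point is diag(phi_ss, phi_tt) = diag(12(-3s^2 + 4s + 3), 6(t - 1)).
At (3, -2): H = diag(-144, -18).
Both eigenvalues are negative, so H is negative definite: a local maximum.

local maximum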